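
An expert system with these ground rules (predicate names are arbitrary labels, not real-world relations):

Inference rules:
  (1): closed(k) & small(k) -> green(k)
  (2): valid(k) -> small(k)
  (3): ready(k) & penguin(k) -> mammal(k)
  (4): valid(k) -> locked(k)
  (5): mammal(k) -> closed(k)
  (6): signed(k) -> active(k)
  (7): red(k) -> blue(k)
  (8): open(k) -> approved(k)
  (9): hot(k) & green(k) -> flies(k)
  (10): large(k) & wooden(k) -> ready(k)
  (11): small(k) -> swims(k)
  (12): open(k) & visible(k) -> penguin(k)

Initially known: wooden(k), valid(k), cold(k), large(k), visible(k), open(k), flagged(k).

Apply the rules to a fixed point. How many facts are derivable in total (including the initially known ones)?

16

Round 1 fires (2), (4), (8), (10), (12), giving small(k), locked(k), approved(k), ready(k), penguin(k).
Round 2 fires (3), (11), giving mammal(k), swims(k).
Round 3 fires (5), giving closed(k).
Round 4 fires (1), giving green(k).
Closure: {approved(k), closed(k), cold(k), flagged(k), green(k), large(k), locked(k), mammal(k), open(k), penguin(k), ready(k), small(k), swims(k), valid(k), visible(k), wooden(k)} — 16 facts.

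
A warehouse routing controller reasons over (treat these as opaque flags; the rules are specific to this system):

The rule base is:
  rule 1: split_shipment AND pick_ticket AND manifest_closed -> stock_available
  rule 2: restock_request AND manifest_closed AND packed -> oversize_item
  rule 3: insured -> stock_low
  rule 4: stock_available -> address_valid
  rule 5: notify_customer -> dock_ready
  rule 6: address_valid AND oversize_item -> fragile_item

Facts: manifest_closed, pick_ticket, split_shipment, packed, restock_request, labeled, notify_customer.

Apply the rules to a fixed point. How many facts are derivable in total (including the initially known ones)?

Round 1: rule 1 [split_shipment AND pick_ticket AND manifest_closed -> stock_available]; rule 2 [restock_request AND manifest_closed AND packed -> oversize_item]; rule 5 [notify_customer -> dock_ready]. New: stock_available, oversize_item, dock_ready.
Round 2: rule 4 [stock_available -> address_valid]. New: address_valid.
Round 3: rule 6 [address_valid AND oversize_item -> fragile_item]. New: fragile_item.
Closure: {address_valid, dock_ready, fragile_item, labeled, manifest_closed, notify_customer, oversize_item, packed, pick_ticket, restock_request, split_shipment, stock_available} — 12 facts.

12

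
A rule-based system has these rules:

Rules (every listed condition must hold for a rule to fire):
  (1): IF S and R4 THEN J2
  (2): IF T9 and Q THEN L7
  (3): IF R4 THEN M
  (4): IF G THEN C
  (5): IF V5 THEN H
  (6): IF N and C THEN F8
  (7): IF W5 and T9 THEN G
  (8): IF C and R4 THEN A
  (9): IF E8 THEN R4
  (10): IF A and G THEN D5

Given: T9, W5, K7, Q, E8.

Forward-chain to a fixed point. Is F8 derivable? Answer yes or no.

no

[1] (2) [IF T9 and Q THEN L7]; (7) [IF W5 and T9 THEN G]; (9) [IF E8 THEN R4]. ⇒ new: L7, G, R4.
[2] (3) [IF R4 THEN M]; (4) [IF G THEN C]. ⇒ new: M, C.
[3] (8) [IF C and R4 THEN A]. ⇒ new: A.
[4] (10) [IF A and G THEN D5]. ⇒ new: D5.
Fixed point reached. F8 is concluded only by (6); (6) needs N (never derived).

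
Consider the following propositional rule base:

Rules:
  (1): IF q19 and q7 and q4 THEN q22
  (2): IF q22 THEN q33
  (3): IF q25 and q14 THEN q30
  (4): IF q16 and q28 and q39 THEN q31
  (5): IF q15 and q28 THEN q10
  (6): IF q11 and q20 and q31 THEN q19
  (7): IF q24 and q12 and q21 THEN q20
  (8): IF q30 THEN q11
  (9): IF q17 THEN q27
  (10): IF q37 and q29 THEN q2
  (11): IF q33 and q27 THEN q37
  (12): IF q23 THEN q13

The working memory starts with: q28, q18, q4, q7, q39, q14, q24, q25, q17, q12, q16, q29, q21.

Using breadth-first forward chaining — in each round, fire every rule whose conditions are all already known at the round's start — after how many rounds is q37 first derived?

6

[1] (3) [IF q25 and q14 THEN q30]; (4) [IF q16 and q28 and q39 THEN q31]; (7) [IF q24 and q12 and q21 THEN q20]; (9) [IF q17 THEN q27]. ⇒ new: q30, q31, q20, q27.
[2] (8) [IF q30 THEN q11]. ⇒ new: q11.
[3] (6) [IF q11 and q20 and q31 THEN q19]. ⇒ new: q19.
[4] (1) [IF q19 and q7 and q4 THEN q22]. ⇒ new: q22.
[5] (2) [IF q22 THEN q33]. ⇒ new: q33.
[6] (11) [IF q33 and q27 THEN q37]. ⇒ new: q37.
q37 first appears in round 6.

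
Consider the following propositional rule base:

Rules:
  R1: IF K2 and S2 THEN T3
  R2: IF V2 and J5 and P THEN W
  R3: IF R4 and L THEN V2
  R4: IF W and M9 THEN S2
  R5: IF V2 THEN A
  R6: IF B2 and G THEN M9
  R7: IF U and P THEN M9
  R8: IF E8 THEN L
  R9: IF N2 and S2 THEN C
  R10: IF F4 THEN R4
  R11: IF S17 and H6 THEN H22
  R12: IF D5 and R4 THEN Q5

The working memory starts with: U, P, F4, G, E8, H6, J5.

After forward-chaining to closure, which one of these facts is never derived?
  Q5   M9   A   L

Round 1 fires R7, R8, R10, giving M9, L, R4.
Round 2 fires R3, giving V2.
Round 3 fires R2, R5, giving W, A.
Round 4 fires R4, giving S2.
Derived: L (round 1), M9 (round 1), A (round 3). Q5 never appears in any round.

Q5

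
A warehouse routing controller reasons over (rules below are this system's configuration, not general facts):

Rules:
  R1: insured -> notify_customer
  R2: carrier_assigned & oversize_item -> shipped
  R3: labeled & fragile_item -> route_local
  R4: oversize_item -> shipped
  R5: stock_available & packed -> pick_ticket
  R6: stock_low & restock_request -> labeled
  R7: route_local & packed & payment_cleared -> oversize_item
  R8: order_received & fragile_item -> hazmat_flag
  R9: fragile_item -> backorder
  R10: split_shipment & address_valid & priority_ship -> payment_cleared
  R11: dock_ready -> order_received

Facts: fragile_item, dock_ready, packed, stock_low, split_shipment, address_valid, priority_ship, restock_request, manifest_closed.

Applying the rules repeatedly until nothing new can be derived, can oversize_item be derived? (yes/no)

Round 1 — R6, R9, R10, R11, derive labeled, backorder, payment_cleared, order_received.
Round 2 — R3, R8, derive route_local, hazmat_flag.
Round 3 — R7, derive oversize_item.
Round 4 — R4, derive shipped.
oversize_item appears in round 3, so it is derivable.

yes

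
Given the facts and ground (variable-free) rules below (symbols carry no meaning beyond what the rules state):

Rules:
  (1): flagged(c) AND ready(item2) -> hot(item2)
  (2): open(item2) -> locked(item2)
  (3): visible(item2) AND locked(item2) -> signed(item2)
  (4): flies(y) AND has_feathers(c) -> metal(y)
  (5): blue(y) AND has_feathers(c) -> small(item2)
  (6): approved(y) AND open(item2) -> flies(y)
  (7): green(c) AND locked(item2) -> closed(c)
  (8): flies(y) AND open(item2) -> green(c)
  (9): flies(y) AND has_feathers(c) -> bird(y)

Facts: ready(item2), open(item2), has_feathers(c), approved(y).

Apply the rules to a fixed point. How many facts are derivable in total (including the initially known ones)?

Round 1: (2) [open(item2) -> locked(item2)]; (6) [approved(y) AND open(item2) -> flies(y)]. New: locked(item2), flies(y).
Round 2: (4) [flies(y) AND has_feathers(c) -> metal(y)]; (8) [flies(y) AND open(item2) -> green(c)]; (9) [flies(y) AND has_feathers(c) -> bird(y)]. New: metal(y), green(c), bird(y).
Round 3: (7) [green(c) AND locked(item2) -> closed(c)]. New: closed(c).
Closure: {approved(y), bird(y), closed(c), flies(y), green(c), has_feathers(c), locked(item2), metal(y), open(item2), ready(item2)} — 10 facts.

10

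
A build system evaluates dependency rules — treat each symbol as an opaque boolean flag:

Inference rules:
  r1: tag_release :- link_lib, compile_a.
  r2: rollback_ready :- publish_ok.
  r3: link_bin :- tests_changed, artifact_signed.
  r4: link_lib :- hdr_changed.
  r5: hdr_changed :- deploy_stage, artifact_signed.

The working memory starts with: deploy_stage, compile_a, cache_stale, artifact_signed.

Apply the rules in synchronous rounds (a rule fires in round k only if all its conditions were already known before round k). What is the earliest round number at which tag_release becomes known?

3

Round 1 fires r5, giving hdr_changed.
Round 2 fires r4, giving link_lib.
Round 3 fires r1, giving tag_release.
tag_release first appears in round 3.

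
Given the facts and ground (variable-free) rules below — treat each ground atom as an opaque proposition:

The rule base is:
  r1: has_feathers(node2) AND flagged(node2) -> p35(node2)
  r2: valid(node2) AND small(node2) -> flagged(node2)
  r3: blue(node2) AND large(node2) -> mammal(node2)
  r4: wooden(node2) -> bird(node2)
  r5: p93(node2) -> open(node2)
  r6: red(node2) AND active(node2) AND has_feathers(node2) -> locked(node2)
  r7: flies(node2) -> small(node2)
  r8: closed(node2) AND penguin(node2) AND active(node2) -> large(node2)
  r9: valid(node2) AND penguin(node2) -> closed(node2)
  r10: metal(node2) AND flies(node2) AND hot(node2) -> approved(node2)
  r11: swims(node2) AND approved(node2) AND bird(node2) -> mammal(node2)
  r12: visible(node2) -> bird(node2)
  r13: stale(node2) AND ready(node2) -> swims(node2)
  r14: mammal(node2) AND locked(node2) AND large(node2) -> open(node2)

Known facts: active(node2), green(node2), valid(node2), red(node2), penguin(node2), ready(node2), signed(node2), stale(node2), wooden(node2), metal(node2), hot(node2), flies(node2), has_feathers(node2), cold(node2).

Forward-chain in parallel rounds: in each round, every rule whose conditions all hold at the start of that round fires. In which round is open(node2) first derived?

Round 1: r4 [wooden(node2) -> bird(node2)]; r6 [red(node2) AND active(node2) AND has_feathers(node2) -> locked(node2)]; r7 [flies(node2) -> small(node2)]; r9 [valid(node2) AND penguin(node2) -> closed(node2)]; r10 [metal(node2) AND flies(node2) AND hot(node2) -> approved(node2)]; r13 [stale(node2) AND ready(node2) -> swims(node2)]. Adds bird(node2), locked(node2), small(node2), closed(node2), approved(node2), swims(node2).
Round 2: r2 [valid(node2) AND small(node2) -> flagged(node2)]; r8 [closed(node2) AND penguin(node2) AND active(node2) -> large(node2)]; r11 [swims(node2) AND approved(node2) AND bird(node2) -> mammal(node2)]. Adds flagged(node2), large(node2), mammal(node2).
Round 3: r1 [has_feathers(node2) AND flagged(node2) -> p35(node2)]; r14 [mammal(node2) AND locked(node2) AND large(node2) -> open(node2)]. Adds p35(node2), open(node2).
open(node2) first appears in round 3.

3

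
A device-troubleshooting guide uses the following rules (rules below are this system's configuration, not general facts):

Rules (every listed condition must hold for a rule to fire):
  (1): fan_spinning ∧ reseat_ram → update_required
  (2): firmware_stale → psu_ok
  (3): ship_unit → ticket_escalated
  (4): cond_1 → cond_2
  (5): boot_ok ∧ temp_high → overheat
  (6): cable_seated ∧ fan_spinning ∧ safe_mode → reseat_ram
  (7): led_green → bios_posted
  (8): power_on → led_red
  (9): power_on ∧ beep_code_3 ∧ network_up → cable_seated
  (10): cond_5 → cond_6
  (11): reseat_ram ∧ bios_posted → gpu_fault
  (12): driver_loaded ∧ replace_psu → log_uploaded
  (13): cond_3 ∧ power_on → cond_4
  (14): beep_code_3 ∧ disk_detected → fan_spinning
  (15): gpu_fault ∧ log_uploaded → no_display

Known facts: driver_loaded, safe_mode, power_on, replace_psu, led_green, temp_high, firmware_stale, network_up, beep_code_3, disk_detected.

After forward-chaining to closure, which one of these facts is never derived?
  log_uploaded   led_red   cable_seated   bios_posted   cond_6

Round 1: (2) [firmware_stale → psu_ok]; (7) [led_green → bios_posted]; (8) [power_on → led_red]; (9) [power_on ∧ beep_code_3 ∧ network_up → cable_seated]; (12) [driver_loaded ∧ replace_psu → log_uploaded]; (14) [beep_code_3 ∧ disk_detected → fan_spinning]. Adds psu_ok, bios_posted, led_red, cable_seated, log_uploaded, fan_spinning.
Round 2: (6) [cable_seated ∧ fan_spinning ∧ safe_mode → reseat_ram]. Adds reseat_ram.
Round 3: (1) [fan_spinning ∧ reseat_ram → update_required]; (11) [reseat_ram ∧ bios_posted → gpu_fault]. Adds update_required, gpu_fault.
Round 4: (15) [gpu_fault ∧ log_uploaded → no_display]. Adds no_display.
Derived: cable_seated (round 1), led_red (round 1), log_uploaded (round 1), bios_posted (round 1). cond_6 never appears in any round.

cond_6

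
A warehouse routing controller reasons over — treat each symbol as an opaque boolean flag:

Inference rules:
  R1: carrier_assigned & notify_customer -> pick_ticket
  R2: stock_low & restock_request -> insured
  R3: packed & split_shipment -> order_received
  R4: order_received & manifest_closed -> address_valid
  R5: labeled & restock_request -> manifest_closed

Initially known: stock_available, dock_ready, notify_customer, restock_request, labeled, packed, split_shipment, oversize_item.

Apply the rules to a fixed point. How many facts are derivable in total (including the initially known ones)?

Round 1 fires R3, R5, giving order_received, manifest_closed.
Round 2 fires R4, giving address_valid.
Closure: {address_valid, dock_ready, labeled, manifest_closed, notify_customer, order_received, oversize_item, packed, restock_request, split_shipment, stock_available} — 11 facts.

11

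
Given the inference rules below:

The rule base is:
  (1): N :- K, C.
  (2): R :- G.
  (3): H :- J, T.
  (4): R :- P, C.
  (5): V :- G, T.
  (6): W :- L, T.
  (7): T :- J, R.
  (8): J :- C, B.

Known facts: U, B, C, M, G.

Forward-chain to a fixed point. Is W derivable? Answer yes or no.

no

Round 1: (2) [R :- G.]; (8) [J :- C, B.]. Adds R, J.
Round 2: (7) [T :- J, R.]. Adds T.
Round 3: (3) [H :- J, T.]; (5) [V :- G, T.]. Adds H, V.
Fixed point reached. W is concluded only by (6); (6) needs L (never derived).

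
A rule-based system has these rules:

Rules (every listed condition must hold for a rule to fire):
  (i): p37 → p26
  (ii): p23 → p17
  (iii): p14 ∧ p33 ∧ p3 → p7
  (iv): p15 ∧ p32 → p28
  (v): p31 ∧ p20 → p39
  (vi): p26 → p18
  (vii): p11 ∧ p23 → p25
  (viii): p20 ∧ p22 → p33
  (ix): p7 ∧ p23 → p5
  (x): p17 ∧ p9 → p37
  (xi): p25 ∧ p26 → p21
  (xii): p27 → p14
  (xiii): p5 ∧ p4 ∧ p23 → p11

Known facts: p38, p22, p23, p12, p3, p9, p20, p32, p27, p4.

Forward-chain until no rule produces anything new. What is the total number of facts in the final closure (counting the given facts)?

21

[1] (ii) [p23 → p17]; (viii) [p20 ∧ p22 → p33]; (xii) [p27 → p14]. ⇒ new: p17, p33, p14.
[2] (iii) [p14 ∧ p33 ∧ p3 → p7]; (x) [p17 ∧ p9 → p37]. ⇒ new: p7, p37.
[3] (i) [p37 → p26]; (ix) [p7 ∧ p23 → p5]. ⇒ new: p26, p5.
[4] (vi) [p26 → p18]; (xiii) [p5 ∧ p4 ∧ p23 → p11]. ⇒ new: p18, p11.
[5] (vii) [p11 ∧ p23 → p25]. ⇒ new: p25.
[6] (xi) [p25 ∧ p26 → p21]. ⇒ new: p21.
Closure: {p11, p12, p14, p17, p18, p20, p21, p22, p23, p25, p26, p27, p3, p32, p33, p37, p38, p4, p5, p7, p9} — 21 facts.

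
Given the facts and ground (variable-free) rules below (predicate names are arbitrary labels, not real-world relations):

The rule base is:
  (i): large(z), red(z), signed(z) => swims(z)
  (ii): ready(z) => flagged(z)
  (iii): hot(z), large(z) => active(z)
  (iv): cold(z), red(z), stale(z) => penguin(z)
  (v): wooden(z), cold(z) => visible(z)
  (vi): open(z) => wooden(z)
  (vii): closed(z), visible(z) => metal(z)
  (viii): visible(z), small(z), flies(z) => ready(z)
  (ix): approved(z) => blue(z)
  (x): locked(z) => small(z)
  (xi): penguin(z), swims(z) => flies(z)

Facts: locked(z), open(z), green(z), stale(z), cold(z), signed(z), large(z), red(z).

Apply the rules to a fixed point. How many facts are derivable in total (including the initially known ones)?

Round 1: (i) [large(z), red(z), signed(z) => swims(z)]; (iv) [cold(z), red(z), stale(z) => penguin(z)]; (vi) [open(z) => wooden(z)]; (x) [locked(z) => small(z)]. New: swims(z), penguin(z), wooden(z), small(z).
Round 2: (v) [wooden(z), cold(z) => visible(z)]; (xi) [penguin(z), swims(z) => flies(z)]. New: visible(z), flies(z).
Round 3: (viii) [visible(z), small(z), flies(z) => ready(z)]. New: ready(z).
Round 4: (ii) [ready(z) => flagged(z)]. New: flagged(z).
Closure: {cold(z), flagged(z), flies(z), green(z), large(z), locked(z), open(z), penguin(z), ready(z), red(z), signed(z), small(z), stale(z), swims(z), visible(z), wooden(z)} — 16 facts.

16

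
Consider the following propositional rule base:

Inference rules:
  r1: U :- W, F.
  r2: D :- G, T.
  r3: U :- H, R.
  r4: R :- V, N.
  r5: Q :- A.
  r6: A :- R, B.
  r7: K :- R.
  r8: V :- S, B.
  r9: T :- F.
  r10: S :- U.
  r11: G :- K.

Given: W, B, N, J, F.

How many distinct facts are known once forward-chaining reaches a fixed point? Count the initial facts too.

Round 1 — r1, r9, derive U, T.
Round 2 — r10, derive S.
Round 3 — r8, derive V.
Round 4 — r4, derive R.
Round 5 — r6, r7, derive A, K.
Round 6 — r5, r11, derive Q, G.
Round 7 — r2, derive D.
Closure: {A, B, D, F, G, J, K, N, Q, R, S, T, U, V, W} — 15 facts.

15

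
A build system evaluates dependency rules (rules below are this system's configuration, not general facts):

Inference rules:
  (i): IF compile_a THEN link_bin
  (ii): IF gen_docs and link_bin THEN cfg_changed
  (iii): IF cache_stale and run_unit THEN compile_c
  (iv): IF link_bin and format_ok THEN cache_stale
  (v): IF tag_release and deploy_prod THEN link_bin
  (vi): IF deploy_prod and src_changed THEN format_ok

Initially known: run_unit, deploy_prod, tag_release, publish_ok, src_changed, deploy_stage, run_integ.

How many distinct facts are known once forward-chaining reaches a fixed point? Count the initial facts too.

Round 1: (v) [IF tag_release and deploy_prod THEN link_bin]; (vi) [IF deploy_prod and src_changed THEN format_ok]. Adds link_bin, format_ok.
Round 2: (iv) [IF link_bin and format_ok THEN cache_stale]. Adds cache_stale.
Round 3: (iii) [IF cache_stale and run_unit THEN compile_c]. Adds compile_c.
Closure: {cache_stale, compile_c, deploy_prod, deploy_stage, format_ok, link_bin, publish_ok, run_integ, run_unit, src_changed, tag_release} — 11 facts.

11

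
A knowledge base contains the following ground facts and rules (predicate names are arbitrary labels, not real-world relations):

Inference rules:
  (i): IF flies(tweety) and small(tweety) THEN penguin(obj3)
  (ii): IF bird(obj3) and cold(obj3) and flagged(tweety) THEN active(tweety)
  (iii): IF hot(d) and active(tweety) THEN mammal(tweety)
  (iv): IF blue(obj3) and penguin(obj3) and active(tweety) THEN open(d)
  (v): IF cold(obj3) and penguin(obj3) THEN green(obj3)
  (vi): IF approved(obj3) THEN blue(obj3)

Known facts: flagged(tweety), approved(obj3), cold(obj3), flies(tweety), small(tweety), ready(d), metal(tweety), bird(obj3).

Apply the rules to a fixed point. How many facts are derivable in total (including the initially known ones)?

Round 1 — (i), (ii), (vi), derive penguin(obj3), active(tweety), blue(obj3).
Round 2 — (iv), (v), derive open(d), green(obj3).
Closure: {active(tweety), approved(obj3), bird(obj3), blue(obj3), cold(obj3), flagged(tweety), flies(tweety), green(obj3), metal(tweety), open(d), penguin(obj3), ready(d), small(tweety)} — 13 facts.

13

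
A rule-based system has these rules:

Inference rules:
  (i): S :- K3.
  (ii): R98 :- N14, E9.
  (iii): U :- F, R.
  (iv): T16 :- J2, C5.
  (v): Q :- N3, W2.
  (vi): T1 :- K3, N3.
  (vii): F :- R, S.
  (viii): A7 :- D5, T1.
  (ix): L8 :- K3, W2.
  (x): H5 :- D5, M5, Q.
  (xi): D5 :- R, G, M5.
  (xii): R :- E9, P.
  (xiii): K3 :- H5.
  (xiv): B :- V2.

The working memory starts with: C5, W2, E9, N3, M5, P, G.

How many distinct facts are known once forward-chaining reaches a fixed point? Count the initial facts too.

18

Round 1: (v) [Q :- N3, W2.]; (xii) [R :- E9, P.]. Adds Q, R.
Round 2: (xi) [D5 :- R, G, M5.]. Adds D5.
Round 3: (x) [H5 :- D5, M5, Q.]. Adds H5.
Round 4: (xiii) [K3 :- H5.]. Adds K3.
Round 5: (i) [S :- K3.]; (vi) [T1 :- K3, N3.]; (ix) [L8 :- K3, W2.]. Adds S, T1, L8.
Round 6: (vii) [F :- R, S.]; (viii) [A7 :- D5, T1.]. Adds F, A7.
Round 7: (iii) [U :- F, R.]. Adds U.
Closure: {A7, C5, D5, E9, F, G, H5, K3, L8, M5, N3, P, Q, R, S, T1, U, W2} — 18 facts.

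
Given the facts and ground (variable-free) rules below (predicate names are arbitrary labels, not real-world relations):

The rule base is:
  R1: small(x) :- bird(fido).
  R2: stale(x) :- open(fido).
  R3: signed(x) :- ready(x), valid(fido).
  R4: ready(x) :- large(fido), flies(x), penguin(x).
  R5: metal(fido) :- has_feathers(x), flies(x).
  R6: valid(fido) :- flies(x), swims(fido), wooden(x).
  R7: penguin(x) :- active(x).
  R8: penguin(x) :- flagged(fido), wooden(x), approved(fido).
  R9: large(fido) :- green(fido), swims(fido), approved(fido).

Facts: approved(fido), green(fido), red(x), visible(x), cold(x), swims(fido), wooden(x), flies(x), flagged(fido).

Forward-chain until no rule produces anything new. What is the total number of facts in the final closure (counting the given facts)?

[1] R6 [valid(fido) :- flies(x), swims(fido), wooden(x).]; R8 [penguin(x) :- flagged(fido), wooden(x), approved(fido).]; R9 [large(fido) :- green(fido), swims(fido), approved(fido).]. ⇒ new: valid(fido), penguin(x), large(fido).
[2] R4 [ready(x) :- large(fido), flies(x), penguin(x).]. ⇒ new: ready(x).
[3] R3 [signed(x) :- ready(x), valid(fido).]. ⇒ new: signed(x).
Closure: {approved(fido), cold(x), flagged(fido), flies(x), green(fido), large(fido), penguin(x), ready(x), red(x), signed(x), swims(fido), valid(fido), visible(x), wooden(x)} — 14 facts.

14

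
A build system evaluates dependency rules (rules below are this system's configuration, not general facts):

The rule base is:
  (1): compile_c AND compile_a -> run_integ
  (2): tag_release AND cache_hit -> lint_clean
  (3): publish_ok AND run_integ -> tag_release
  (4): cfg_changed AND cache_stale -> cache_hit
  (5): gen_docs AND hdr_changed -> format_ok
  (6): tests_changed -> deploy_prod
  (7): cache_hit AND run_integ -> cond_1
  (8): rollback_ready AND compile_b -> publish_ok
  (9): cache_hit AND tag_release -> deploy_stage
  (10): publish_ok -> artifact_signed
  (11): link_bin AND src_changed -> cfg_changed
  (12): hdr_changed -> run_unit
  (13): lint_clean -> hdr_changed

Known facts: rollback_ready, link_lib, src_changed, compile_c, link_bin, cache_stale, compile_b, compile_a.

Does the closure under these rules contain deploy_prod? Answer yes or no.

[1] (1) [compile_c AND compile_a -> run_integ]; (8) [rollback_ready AND compile_b -> publish_ok]; (11) [link_bin AND src_changed -> cfg_changed]. ⇒ new: run_integ, publish_ok, cfg_changed.
[2] (3) [publish_ok AND run_integ -> tag_release]; (4) [cfg_changed AND cache_stale -> cache_hit]; (10) [publish_ok -> artifact_signed]. ⇒ new: tag_release, cache_hit, artifact_signed.
[3] (2) [tag_release AND cache_hit -> lint_clean]; (7) [cache_hit AND run_integ -> cond_1]; (9) [cache_hit AND tag_release -> deploy_stage]. ⇒ new: lint_clean, cond_1, deploy_stage.
[4] (13) [lint_clean -> hdr_changed]. ⇒ new: hdr_changed.
[5] (12) [hdr_changed -> run_unit]. ⇒ new: run_unit.
Fixed point reached. deploy_prod is concluded only by (6); (6) needs tests_changed (never derived).

no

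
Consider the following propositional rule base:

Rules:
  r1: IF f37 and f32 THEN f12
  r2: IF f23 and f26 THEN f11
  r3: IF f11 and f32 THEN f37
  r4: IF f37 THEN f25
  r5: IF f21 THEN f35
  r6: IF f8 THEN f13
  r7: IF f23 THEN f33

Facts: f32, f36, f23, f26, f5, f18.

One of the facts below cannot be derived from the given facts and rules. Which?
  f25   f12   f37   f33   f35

f35

Round 1: r2 [IF f23 and f26 THEN f11]; r7 [IF f23 THEN f33]. Adds f11, f33.
Round 2: r3 [IF f11 and f32 THEN f37]. Adds f37.
Round 3: r1 [IF f37 and f32 THEN f12]; r4 [IF f37 THEN f25]. Adds f12, f25.
Derived: f12 (round 3), f25 (round 3), f37 (round 2), f33 (round 1). f35 never appears in any round.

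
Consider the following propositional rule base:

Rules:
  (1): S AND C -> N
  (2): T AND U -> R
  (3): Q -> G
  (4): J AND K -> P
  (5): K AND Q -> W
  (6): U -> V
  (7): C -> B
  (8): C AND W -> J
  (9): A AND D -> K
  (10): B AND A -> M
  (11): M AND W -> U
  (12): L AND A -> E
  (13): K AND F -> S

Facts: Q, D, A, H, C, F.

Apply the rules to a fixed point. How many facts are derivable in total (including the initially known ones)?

17

Round 1: (3) [Q -> G]; (7) [C -> B]; (9) [A AND D -> K]. Adds G, B, K.
Round 2: (5) [K AND Q -> W]; (10) [B AND A -> M]; (13) [K AND F -> S]. Adds W, M, S.
Round 3: (1) [S AND C -> N]; (8) [C AND W -> J]; (11) [M AND W -> U]. Adds N, J, U.
Round 4: (4) [J AND K -> P]; (6) [U -> V]. Adds P, V.
Closure: {A, B, C, D, F, G, H, J, K, M, N, P, Q, S, U, V, W} — 17 facts.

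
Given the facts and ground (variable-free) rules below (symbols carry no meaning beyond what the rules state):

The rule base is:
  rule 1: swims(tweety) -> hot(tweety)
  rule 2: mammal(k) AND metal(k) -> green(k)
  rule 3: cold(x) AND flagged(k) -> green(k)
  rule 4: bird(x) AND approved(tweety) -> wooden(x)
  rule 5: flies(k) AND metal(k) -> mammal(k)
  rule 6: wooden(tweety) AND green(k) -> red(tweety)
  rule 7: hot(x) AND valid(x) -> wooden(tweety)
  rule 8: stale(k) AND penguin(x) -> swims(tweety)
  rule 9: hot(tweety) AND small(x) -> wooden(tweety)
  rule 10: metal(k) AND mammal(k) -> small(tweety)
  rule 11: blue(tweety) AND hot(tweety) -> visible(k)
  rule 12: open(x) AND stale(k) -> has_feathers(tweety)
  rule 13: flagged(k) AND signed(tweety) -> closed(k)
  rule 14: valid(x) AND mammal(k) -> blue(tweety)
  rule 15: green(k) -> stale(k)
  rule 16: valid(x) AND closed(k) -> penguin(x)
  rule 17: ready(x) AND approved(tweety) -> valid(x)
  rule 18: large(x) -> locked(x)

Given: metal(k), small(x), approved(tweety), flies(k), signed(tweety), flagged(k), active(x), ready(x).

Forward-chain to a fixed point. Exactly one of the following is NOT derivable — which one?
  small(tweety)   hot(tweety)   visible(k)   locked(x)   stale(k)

locked(x)

Round 1 — rule 5, rule 13, rule 17, derive mammal(k), closed(k), valid(x).
Round 2 — rule 2, rule 10, rule 14, rule 16, derive green(k), small(tweety), blue(tweety), penguin(x).
Round 3 — rule 15, derive stale(k).
Round 4 — rule 8, derive swims(tweety).
Round 5 — rule 1, derive hot(tweety).
Round 6 — rule 9, rule 11, derive wooden(tweety), visible(k).
Round 7 — rule 6, derive red(tweety).
Derived: visible(k) (round 6), small(tweety) (round 2), hot(tweety) (round 5), stale(k) (round 3). locked(x) never appears in any round.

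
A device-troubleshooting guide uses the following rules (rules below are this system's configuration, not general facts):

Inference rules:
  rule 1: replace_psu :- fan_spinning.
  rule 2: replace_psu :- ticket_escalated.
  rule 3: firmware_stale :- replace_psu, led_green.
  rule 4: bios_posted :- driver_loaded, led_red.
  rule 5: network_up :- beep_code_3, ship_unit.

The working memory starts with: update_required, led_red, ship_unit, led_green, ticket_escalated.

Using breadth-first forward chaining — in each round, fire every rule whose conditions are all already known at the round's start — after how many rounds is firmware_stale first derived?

[1] rule 2 [replace_psu :- ticket_escalated.]. ⇒ new: replace_psu.
[2] rule 3 [firmware_stale :- replace_psu, led_green.]. ⇒ new: firmware_stale.
firmware_stale first appears in round 2.

2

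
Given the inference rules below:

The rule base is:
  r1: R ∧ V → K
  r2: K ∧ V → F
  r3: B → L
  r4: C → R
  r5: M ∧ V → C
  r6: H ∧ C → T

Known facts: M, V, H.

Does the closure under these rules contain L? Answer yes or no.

Round 1: r5 [M ∧ V → C]. New: C.
Round 2: r4 [C → R]; r6 [H ∧ C → T]. New: R, T.
Round 3: r1 [R ∧ V → K]. New: K.
Round 4: r2 [K ∧ V → F]. New: F.
Fixed point reached. L is concluded only by r3; r3 needs B (never derived).

no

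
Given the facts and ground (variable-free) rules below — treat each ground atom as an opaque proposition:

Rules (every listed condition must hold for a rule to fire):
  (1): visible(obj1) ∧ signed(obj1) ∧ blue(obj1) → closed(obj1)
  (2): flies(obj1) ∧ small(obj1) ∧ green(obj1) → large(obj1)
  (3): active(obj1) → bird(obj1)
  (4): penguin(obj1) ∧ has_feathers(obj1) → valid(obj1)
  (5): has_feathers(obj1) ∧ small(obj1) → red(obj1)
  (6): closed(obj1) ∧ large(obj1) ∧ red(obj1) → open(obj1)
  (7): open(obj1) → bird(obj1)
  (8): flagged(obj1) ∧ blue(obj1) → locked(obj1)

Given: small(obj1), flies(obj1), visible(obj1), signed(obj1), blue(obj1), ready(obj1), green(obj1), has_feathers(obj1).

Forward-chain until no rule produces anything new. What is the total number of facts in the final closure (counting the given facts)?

Round 1 fires (1), (2), (5), giving closed(obj1), large(obj1), red(obj1).
Round 2 fires (6), giving open(obj1).
Round 3 fires (7), giving bird(obj1).
Closure: {bird(obj1), blue(obj1), closed(obj1), flies(obj1), green(obj1), has_feathers(obj1), large(obj1), open(obj1), ready(obj1), red(obj1), signed(obj1), small(obj1), visible(obj1)} — 13 facts.

13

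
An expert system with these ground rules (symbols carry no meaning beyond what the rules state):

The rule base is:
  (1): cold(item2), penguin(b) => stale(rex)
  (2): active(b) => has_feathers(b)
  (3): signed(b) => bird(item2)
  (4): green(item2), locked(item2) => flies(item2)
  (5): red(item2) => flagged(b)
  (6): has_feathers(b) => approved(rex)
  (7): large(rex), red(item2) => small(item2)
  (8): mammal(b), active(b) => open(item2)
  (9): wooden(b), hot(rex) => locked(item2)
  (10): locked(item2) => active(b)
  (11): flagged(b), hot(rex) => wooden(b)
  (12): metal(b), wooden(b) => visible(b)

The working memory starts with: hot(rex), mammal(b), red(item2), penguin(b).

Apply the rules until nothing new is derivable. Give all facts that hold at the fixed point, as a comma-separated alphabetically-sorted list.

Round 1 fires (5), giving flagged(b).
Round 2 fires (11), giving wooden(b).
Round 3 fires (9), giving locked(item2).
Round 4 fires (10), giving active(b).
Round 5 fires (2), (8), giving has_feathers(b), open(item2).
Round 6 fires (6), giving approved(rex).

active(b), approved(rex), flagged(b), has_feathers(b), hot(rex), locked(item2), mammal(b), open(item2), penguin(b), red(item2), wooden(b)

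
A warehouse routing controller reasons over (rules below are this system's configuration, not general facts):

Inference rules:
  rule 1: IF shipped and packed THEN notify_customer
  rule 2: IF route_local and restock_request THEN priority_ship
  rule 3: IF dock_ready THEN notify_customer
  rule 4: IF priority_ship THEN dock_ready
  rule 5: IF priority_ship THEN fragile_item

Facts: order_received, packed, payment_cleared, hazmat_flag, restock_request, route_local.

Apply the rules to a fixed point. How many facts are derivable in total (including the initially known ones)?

Round 1 — rule 2, derive priority_ship.
Round 2 — rule 4, rule 5, derive dock_ready, fragile_item.
Round 3 — rule 3, derive notify_customer.
Closure: {dock_ready, fragile_item, hazmat_flag, notify_customer, order_received, packed, payment_cleared, priority_ship, restock_request, route_local} — 10 facts.

10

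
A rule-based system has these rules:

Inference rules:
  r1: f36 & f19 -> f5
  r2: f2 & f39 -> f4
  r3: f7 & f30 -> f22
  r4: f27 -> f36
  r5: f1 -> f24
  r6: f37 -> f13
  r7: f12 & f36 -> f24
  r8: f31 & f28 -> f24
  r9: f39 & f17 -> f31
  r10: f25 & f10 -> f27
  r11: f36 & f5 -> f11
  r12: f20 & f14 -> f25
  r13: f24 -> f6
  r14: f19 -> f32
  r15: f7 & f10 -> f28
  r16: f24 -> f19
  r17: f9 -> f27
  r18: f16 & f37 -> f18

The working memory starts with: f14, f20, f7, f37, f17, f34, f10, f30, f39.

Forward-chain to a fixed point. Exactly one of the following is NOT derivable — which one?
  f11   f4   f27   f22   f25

f4

Round 1: r3 [f7 & f30 -> f22]; r6 [f37 -> f13]; r9 [f39 & f17 -> f31]; r12 [f20 & f14 -> f25]; r15 [f7 & f10 -> f28]. New: f22, f13, f31, f25, f28.
Round 2: r8 [f31 & f28 -> f24]; r10 [f25 & f10 -> f27]. New: f24, f27.
Round 3: r4 [f27 -> f36]; r13 [f24 -> f6]; r16 [f24 -> f19]. New: f36, f6, f19.
Round 4: r1 [f36 & f19 -> f5]; r14 [f19 -> f32]. New: f5, f32.
Round 5: r11 [f36 & f5 -> f11]. New: f11.
Derived: f25 (round 1), f22 (round 1), f27 (round 2), f11 (round 5). f4 never appears in any round.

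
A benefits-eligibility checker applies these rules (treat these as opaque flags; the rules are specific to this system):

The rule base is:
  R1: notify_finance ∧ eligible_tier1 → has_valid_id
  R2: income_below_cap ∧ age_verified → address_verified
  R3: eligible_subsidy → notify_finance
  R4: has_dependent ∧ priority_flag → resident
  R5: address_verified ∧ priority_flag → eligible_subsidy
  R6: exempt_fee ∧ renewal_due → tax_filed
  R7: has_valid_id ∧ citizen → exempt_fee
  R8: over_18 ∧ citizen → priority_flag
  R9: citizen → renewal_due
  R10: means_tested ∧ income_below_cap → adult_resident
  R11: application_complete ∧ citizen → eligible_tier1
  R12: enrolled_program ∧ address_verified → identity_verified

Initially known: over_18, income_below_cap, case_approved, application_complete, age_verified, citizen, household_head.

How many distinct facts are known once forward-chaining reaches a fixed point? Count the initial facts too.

16

Round 1 — R2, R8, R9, R11, derive address_verified, priority_flag, renewal_due, eligible_tier1.
Round 2 — R5, derive eligible_subsidy.
Round 3 — R3, derive notify_finance.
Round 4 — R1, derive has_valid_id.
Round 5 — R7, derive exempt_fee.
Round 6 — R6, derive tax_filed.
Closure: {address_verified, age_verified, application_complete, case_approved, citizen, eligible_subsidy, eligible_tier1, exempt_fee, has_valid_id, household_head, income_below_cap, notify_finance, over_18, priority_flag, renewal_due, tax_filed} — 16 facts.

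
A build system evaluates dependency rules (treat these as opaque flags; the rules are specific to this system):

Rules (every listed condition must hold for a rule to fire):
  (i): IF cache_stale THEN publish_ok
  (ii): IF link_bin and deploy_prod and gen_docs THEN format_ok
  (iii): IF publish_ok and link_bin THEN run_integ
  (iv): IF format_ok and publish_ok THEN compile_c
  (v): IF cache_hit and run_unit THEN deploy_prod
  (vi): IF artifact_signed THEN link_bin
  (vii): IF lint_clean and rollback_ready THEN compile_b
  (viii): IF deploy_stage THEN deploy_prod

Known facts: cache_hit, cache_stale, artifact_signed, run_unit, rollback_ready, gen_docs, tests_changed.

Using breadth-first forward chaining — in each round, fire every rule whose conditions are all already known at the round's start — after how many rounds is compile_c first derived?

3

Round 1 fires (i), (v), (vi), giving publish_ok, deploy_prod, link_bin.
Round 2 fires (ii), (iii), giving format_ok, run_integ.
Round 3 fires (iv), giving compile_c.
compile_c first appears in round 3.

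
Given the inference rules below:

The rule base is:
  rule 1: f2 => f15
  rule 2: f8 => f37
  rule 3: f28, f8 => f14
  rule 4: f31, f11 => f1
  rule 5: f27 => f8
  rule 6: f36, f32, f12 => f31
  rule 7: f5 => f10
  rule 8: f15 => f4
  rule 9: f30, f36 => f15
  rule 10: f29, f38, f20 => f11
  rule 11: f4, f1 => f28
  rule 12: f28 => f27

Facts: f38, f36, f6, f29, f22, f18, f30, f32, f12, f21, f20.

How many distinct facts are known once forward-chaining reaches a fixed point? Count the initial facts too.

Round 1 — rule 6, rule 9, rule 10, derive f31, f15, f11.
Round 2 — rule 4, rule 8, derive f1, f4.
Round 3 — rule 11, derive f28.
Round 4 — rule 12, derive f27.
Round 5 — rule 5, derive f8.
Round 6 — rule 2, rule 3, derive f37, f14.
Closure: {f1, f11, f12, f14, f15, f18, f20, f21, f22, f27, f28, f29, f30, f31, f32, f36, f37, f38, f4, f6, f8} — 21 facts.

21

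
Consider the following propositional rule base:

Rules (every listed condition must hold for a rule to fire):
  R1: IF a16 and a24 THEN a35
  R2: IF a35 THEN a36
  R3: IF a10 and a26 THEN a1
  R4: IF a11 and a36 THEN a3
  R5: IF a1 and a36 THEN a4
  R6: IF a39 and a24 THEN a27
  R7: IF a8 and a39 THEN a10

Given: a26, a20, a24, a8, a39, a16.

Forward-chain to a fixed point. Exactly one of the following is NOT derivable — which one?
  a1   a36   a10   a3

a3

Round 1: R1 [IF a16 and a24 THEN a35]; R6 [IF a39 and a24 THEN a27]; R7 [IF a8 and a39 THEN a10]. New: a35, a27, a10.
Round 2: R2 [IF a35 THEN a36]; R3 [IF a10 and a26 THEN a1]. New: a36, a1.
Round 3: R5 [IF a1 and a36 THEN a4]. New: a4.
Derived: a10 (round 1), a1 (round 2), a36 (round 2). a3 never appears in any round.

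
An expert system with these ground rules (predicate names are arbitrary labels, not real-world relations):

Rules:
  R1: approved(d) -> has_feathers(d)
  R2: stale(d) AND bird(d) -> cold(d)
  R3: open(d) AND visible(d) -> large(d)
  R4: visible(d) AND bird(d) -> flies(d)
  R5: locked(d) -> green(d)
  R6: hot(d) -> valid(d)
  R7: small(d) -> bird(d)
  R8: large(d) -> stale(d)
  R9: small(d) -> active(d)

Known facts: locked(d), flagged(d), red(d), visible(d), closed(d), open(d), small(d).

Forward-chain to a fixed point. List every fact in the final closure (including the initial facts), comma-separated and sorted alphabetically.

active(d), bird(d), closed(d), cold(d), flagged(d), flies(d), green(d), large(d), locked(d), open(d), red(d), small(d), stale(d), visible(d)

[1] R3 [open(d) AND visible(d) -> large(d)]; R5 [locked(d) -> green(d)]; R7 [small(d) -> bird(d)]; R9 [small(d) -> active(d)]. ⇒ new: large(d), green(d), bird(d), active(d).
[2] R4 [visible(d) AND bird(d) -> flies(d)]; R8 [large(d) -> stale(d)]. ⇒ new: flies(d), stale(d).
[3] R2 [stale(d) AND bird(d) -> cold(d)]. ⇒ new: cold(d).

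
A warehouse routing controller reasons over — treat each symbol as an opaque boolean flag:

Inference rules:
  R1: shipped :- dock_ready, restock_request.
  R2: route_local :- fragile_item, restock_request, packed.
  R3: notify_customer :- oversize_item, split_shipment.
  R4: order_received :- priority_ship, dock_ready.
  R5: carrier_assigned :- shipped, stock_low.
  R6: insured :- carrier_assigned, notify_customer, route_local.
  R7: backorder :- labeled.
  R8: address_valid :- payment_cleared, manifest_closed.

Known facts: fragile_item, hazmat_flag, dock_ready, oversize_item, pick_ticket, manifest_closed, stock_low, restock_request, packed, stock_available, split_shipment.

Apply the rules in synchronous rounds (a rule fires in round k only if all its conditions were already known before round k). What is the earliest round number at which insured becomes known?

3

Round 1: R1 [shipped :- dock_ready, restock_request.]; R2 [route_local :- fragile_item, restock_request, packed.]; R3 [notify_customer :- oversize_item, split_shipment.]. Adds shipped, route_local, notify_customer.
Round 2: R5 [carrier_assigned :- shipped, stock_low.]. Adds carrier_assigned.
Round 3: R6 [insured :- carrier_assigned, notify_customer, route_local.]. Adds insured.
insured first appears in round 3.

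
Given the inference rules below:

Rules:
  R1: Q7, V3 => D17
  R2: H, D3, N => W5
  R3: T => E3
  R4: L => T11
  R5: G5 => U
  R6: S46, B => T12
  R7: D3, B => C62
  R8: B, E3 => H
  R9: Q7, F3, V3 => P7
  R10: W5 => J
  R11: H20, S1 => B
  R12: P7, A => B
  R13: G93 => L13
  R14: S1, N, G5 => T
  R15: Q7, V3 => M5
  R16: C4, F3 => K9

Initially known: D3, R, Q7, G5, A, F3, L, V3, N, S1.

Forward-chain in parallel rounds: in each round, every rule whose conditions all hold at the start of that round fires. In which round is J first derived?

5

Round 1: R1 [Q7, V3 => D17]; R4 [L => T11]; R5 [G5 => U]; R9 [Q7, F3, V3 => P7]; R14 [S1, N, G5 => T]; R15 [Q7, V3 => M5]. Adds D17, T11, U, P7, T, M5.
Round 2: R3 [T => E3]; R12 [P7, A => B]. Adds E3, B.
Round 3: R7 [D3, B => C62]; R8 [B, E3 => H]. Adds C62, H.
Round 4: R2 [H, D3, N => W5]. Adds W5.
Round 5: R10 [W5 => J]. Adds J.
J first appears in round 5.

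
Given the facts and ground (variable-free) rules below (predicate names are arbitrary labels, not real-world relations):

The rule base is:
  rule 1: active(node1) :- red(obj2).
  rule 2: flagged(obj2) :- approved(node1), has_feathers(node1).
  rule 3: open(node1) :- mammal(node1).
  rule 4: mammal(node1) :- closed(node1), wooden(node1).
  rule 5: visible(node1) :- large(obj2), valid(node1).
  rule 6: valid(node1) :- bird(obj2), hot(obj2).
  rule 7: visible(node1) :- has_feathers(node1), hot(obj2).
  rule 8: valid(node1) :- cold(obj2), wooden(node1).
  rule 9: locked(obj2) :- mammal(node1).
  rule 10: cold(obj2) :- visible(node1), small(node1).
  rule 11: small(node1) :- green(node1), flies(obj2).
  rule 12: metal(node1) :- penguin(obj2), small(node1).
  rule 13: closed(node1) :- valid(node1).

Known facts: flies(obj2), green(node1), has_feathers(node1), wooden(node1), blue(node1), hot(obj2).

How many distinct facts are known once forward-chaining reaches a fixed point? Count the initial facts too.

Round 1: rule 7 [visible(node1) :- has_feathers(node1), hot(obj2).]; rule 11 [small(node1) :- green(node1), flies(obj2).]. Adds visible(node1), small(node1).
Round 2: rule 10 [cold(obj2) :- visible(node1), small(node1).]. Adds cold(obj2).
Round 3: rule 8 [valid(node1) :- cold(obj2), wooden(node1).]. Adds valid(node1).
Round 4: rule 13 [closed(node1) :- valid(node1).]. Adds closed(node1).
Round 5: rule 4 [mammal(node1) :- closed(node1), wooden(node1).]. Adds mammal(node1).
Round 6: rule 3 [open(node1) :- mammal(node1).]; rule 9 [locked(obj2) :- mammal(node1).]. Adds open(node1), locked(obj2).
Closure: {blue(node1), closed(node1), cold(obj2), flies(obj2), green(node1), has_feathers(node1), hot(obj2), locked(obj2), mammal(node1), open(node1), small(node1), valid(node1), visible(node1), wooden(node1)} — 14 facts.

14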